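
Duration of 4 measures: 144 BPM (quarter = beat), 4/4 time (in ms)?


Working:
Quarter-note beat duration = 60000 / 144 ms
Beats per measure (4/4) = 4
One measure = 4 × 60000 / 144 = 240000 / 144 ms
4 measures = 4 × 240000 / 144 = 960000 / 144
= 6666.7 ms


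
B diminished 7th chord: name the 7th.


Let's work it out.
Diminished 7th chord = root + minor 3rd + diminished 5th + diminished 7th
Seventh chords stack in thirds, so the letter names are B-D-F-A
Root: B
Minor 3rd above B: D
Diminished 5th above B: F
Diminished 7th above B: Ab
The 7th = Ab


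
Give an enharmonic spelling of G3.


Working:
Enharmonic notes sound the same pitch but are spelled with different letter names
G and F## name the same pitch class
= F##3


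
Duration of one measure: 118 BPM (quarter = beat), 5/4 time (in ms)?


Step by step:
Quarter-note beat duration = 60000 / 118 ms
Beats per measure (5/4) = 5
One measure = 5 × 60000 / 118 = 300000 / 118 ms
= 2542.4 ms


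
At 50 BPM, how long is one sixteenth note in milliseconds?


Let's work it out.
One quarter-note beat = 60000 / BPM = 60000 / 50 ms
Sixteenth note = 1/4 × quarter note
Duration = 1/4 × 60000 / 50 = 15000 / 50
= 300.0 ms


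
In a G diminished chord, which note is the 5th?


Reasoning:
Diminished triad = root + minor 3rd (3 semitones) + diminished 5th (6 semitones)
A triad on G stacks thirds, so the chord tones use letter names G-B-D
Root: G
Minor 3rd above G: Bb
Diminished 5th above G: Db
The 5th = Db


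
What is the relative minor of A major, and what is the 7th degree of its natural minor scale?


Step by step:
The relative minor shares the major's key signature and starts on its 6th degree
6th degree = a major 6th above the tonic; a major 6th above A is F#
→ relative minor of A major is F# minor
F# natural minor scale: F# G# A B C# D E
= F# minor; 7th degree = E


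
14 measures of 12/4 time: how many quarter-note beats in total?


Time signature 12/4: the bottom number 4 means the quarter note gets one count
The top number 12 means 12 quarter-note beats per measure
Total = 12 × 14 measures
= 168 quarter-note beats


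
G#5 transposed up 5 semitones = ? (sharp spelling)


Working:
G#5: chromatic position 8 in octave 5 → absolute = 5×12 + 8 = 68
Transpose up 5: 68 + 5 = 73
73 = 6×12 + 1 → C# in octave 6
Result = C#6


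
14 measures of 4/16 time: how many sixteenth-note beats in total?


Let's work it out.
Time signature 4/16: the bottom number 16 means the sixteenth note gets one count
The top number 4 means 4 sixteenth-note beats per measure
Total = 4 × 14 measures
= 56 sixteenth-note beats


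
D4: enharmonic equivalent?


Let's work it out.
Enharmonic notes sound the same pitch but are spelled with different letter names
D and C## name the same pitch class
= C##4


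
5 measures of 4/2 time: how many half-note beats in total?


Time signature 4/2: the bottom number 2 means the half note gets one count
The top number 4 means 4 half-note beats per measure
Total = 4 × 5 measures
= 20 half-note beats


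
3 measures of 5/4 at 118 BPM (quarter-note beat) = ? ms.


Quarter-note beat duration = 60000 / 118 ms
Beats per measure (5/4) = 5
One measure = 5 × 60000 / 118 = 300000 / 118 ms
3 measures = 3 × 300000 / 118 = 900000 / 118
= 7627.1 ms


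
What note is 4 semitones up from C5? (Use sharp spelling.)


Let's work it out.
C5: chromatic position 0 in octave 5 → absolute = 5×12 + 0 = 60
Transpose up 4: 60 + 4 = 64
64 = 5×12 + 4 → E in octave 5
Result = E5


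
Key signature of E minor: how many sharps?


Working:
Sharp minor keys follow the circle of fifths: A(0), E(1), B(2), F#(3), C#(4), G#(5), D#(6), A#(7)
E minor has 1 sharp
Order of sharps: F# C# G# D# A# E# B# → first 1: F#
= 1 sharp


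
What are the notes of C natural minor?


Natural minor scale pattern: W-H-W-W-H-W-W (2-1-2-2-1-2-2 semitones)
Starting from C:
  C + 2 semitones → D
  D + 1 semitone → Eb
  Eb + 2 semitones → F
  F + 2 semitones → G
  G + 1 semitone → Ab
  Ab + 2 semitones → Bb
  Bb + 2 semitones → C
Scale = C D Eb F G Ab Bb


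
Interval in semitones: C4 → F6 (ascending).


Absolute semitone position = octave×12 + chromatic position
C4: 4×12 + 0 = 48
F6: 6×12 + 5 = 77
Difference = 77 - 48 = 29
= 29 semitones


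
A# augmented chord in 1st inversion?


Reasoning:
Root position: A# C## E##
1st inversion: move root up an octave
Bass note: C##
Notes (bottom to top) = C## E## A#


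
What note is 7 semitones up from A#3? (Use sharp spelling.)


A#3: chromatic position 10 in octave 3 → absolute = 3×12 + 10 = 46
Transpose up 7: 46 + 7 = 53
53 = 4×12 + 5 → F in octave 4
Result = F4


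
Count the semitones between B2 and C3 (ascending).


Step by step:
Absolute semitone position = octave×12 + chromatic position
B2: 2×12 + 11 = 35
C3: 3×12 + 0 = 36
Difference = 36 - 35 = 1
= 1 semitone


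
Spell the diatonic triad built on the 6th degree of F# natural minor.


F# natural minor scale: F# G# A B C# D E
Diatonic triad on degree 6 stacks scale notes 6, 1, 3: D F# A
D→F# = 4 semitones; D→A = 7 semitones → major triad
= D F# A (major)


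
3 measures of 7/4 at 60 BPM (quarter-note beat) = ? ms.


Quarter-note beat duration = 60000 / 60 ms
Beats per measure (7/4) = 7
One measure = 7 × 60000 / 60 = 420000 / 60 ms
3 measures = 3 × 420000 / 60 = 1260000 / 60
= 21000.0 ms


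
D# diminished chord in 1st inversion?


Step by step:
Root position: D# F# A
1st inversion: move root up an octave
Bass note: F#
Notes (bottom to top) = F# A D#


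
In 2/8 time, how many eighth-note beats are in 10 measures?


Solution.
Time signature 2/8: the bottom number 8 means the eighth note gets one count
The top number 2 means 2 eighth-note beats per measure
Total = 2 × 10 measures
= 20 eighth-note beats


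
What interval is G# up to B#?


Letter names: G → B spans 3 letter names → a 3rd
Semitones: G# → B# = 4 half-steps
A 3rd of 4 semitones is a major 3rd
= major 3rd


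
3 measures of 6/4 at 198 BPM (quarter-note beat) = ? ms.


Let's work it out.
Quarter-note beat duration = 60000 / 198 ms
Beats per measure (6/4) = 6
One measure = 6 × 60000 / 198 = 360000 / 198 ms
3 measures = 3 × 360000 / 198 = 1080000 / 198
= 5454.5 ms


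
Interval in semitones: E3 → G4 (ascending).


Let's work it out.
Absolute semitone position = octave×12 + chromatic position
E3: 3×12 + 4 = 40
G4: 4×12 + 7 = 55
Difference = 55 - 40 = 15
= 15 semitones


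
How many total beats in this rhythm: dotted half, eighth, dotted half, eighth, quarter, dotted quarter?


Step by step:
Beat values:
  dotted half = 3 beats
  eighth = 0.5 beats
  dotted half = 3 beats
  eighth = 0.5 beats
  quarter = 1 beat
  dotted quarter = 1.5 beats
Sum = 3 + 0.5 + 3 + 0.5 + 1 + 1.5
= 9.5 beats


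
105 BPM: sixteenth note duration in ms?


Working:
One quarter-note beat = 60000 / BPM = 60000 / 105 ms
Sixteenth note = 1/4 × quarter note
Duration = 1/4 × 60000 / 105 = 15000 / 105
= 142.9 ms


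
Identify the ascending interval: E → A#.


Reasoning:
Letter names: E → A spans 4 letter names → a 4th
Semitones: E → A# = 6 half-steps
A 4th of 6 semitones is an augmented 4th
= augmented 4th


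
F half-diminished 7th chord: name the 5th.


Working:
Half-diminished 7th chord = root + minor 3rd + diminished 5th + minor 7th
Seventh chords stack in thirds, so the letter names are F-A-C-E
Root: F
Minor 3rd above F: Ab
Diminished 5th above F: Cb
Minor 7th above F: Eb
The 5th = Cb


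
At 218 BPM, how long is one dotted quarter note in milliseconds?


Solution.
One quarter-note beat = 60000 / BPM = 60000 / 218 ms
Dotted quarter note = 3/2 × quarter note
Duration = 3/2 × 60000 / 218 = 90000 / 218
= 412.8 ms


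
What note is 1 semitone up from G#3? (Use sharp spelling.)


Let's work it out.
G#3: chromatic position 8 in octave 3 → absolute = 3×12 + 8 = 44
Transpose up 1: 44 + 1 = 45
45 = 3×12 + 9 → A in octave 3
Result = A3


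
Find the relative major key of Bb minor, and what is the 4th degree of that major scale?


The relative major shares the key signature and is a minor 3rd above the minor tonic
A minor 3rd above Bb is Db
→ relative major of Bb minor is Db major
Db major scale: Db Eb F Gb Ab Bb C
= Db major; 4th degree = Gb


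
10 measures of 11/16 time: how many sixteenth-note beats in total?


Time signature 11/16: the bottom number 16 means the sixteenth note gets one count
The top number 11 means 11 sixteenth-note beats per measure
Total = 11 × 10 measures
= 110 sixteenth-note beats


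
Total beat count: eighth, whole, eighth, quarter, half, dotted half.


Solution.
Beat values:
  eighth = 0.5 beats
  whole = 4 beats
  eighth = 0.5 beats
  quarter = 1 beat
  half = 2 beats
  dotted half = 3 beats
Sum = 0.5 + 4 + 0.5 + 1 + 2 + 3
= 11 beats


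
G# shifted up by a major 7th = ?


Step by step:
major 7th: 7 letter names, 11 semitones
Letter: G + 6 → F
Pitch: G# + 11 semitones, spelled as an F → F##
= F##


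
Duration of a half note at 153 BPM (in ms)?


Reasoning:
One quarter-note beat = 60000 / BPM = 60000 / 153 ms
Half note = 2 × quarter note
Duration = 2 × 60000 / 153 = 120000 / 153
= 784.3 ms


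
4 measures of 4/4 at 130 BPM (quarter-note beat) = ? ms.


Quarter-note beat duration = 60000 / 130 ms
Beats per measure (4/4) = 4
One measure = 4 × 60000 / 130 = 240000 / 130 ms
4 measures = 4 × 240000 / 130 = 960000 / 130
= 7384.6 ms


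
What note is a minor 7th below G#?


Solution.
A 7th spans 7 letter names, so from G we land on A
A minor 7th = 10 semitones below G#
Spell A at that pitch: A#
= A#


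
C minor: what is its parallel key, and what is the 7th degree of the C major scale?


Reasoning:
Parallel keys share the same tonic but differ in mode
C minor → parallel is C major
C major scale: C D E F G A B
= C major; 7th degree = B


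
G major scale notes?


Let's work it out.
Major scale pattern: W-W-H-W-W-W-H (2-2-1-2-2-2-1 semitones)
Starting from G:
  G + 2 semitones → A
  A + 2 semitones → B
  B + 1 semitone → C
  C + 2 semitones → D
  D + 2 semitones → E
  E + 2 semitones → F#
  F# + 1 semitone → G
Scale = G A B C D E F#


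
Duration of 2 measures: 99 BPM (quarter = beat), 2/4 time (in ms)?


Reasoning:
Quarter-note beat duration = 60000 / 99 ms
Beats per measure (2/4) = 2
One measure = 2 × 60000 / 99 = 120000 / 99 ms
2 measures = 2 × 120000 / 99 = 240000 / 99
= 2424.2 ms


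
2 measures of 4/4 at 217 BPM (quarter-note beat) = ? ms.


Working:
Quarter-note beat duration = 60000 / 217 ms
Beats per measure (4/4) = 4
One measure = 4 × 60000 / 217 = 240000 / 217 ms
2 measures = 2 × 240000 / 217 = 480000 / 217
= 2212.0 ms


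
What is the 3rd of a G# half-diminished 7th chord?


Let's work it out.
Half-diminished 7th chord = root + minor 3rd + diminished 5th + minor 7th
Seventh chords stack in thirds, so the letter names are G-B-D-F
Root: G#
Minor 3rd above G#: B
Diminished 5th above G#: D
Minor 7th above G#: F#
The 3rd = B


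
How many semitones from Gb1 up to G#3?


Absolute semitone position = octave×12 + chromatic position
Gb1: 1×12 + 6 = 18
G#3: 3×12 + 8 = 44
Difference = 44 - 18 = 26
= 26 semitones


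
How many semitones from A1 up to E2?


Absolute semitone position = octave×12 + chromatic position
A1: 1×12 + 9 = 21
E2: 2×12 + 4 = 28
Difference = 28 - 21 = 7
= 7 semitones


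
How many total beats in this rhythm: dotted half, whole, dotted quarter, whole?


Reasoning:
Beat values:
  dotted half = 3 beats
  whole = 4 beats
  dotted quarter = 1.5 beats
  whole = 4 beats
Sum = 3 + 4 + 1.5 + 4
= 12.5 beats


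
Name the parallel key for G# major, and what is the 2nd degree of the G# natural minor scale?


Parallel keys share the same tonic but differ in mode
G# major → parallel is G# minor
G# natural minor scale: G# A# B C# D# E F#
= G# minor; 2nd degree = A#


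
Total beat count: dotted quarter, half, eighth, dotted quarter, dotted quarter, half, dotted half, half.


Solution.
Beat values:
  dotted quarter = 1.5 beats
  half = 2 beats
  eighth = 0.5 beats
  dotted quarter = 1.5 beats
  dotted quarter = 1.5 beats
  half = 2 beats
  dotted half = 3 beats
  half = 2 beats
Sum = 1.5 + 2 + 0.5 + 1.5 + 1.5 + 2 + 3 + 2
= 14 beats


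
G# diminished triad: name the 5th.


Let's work it out.
Diminished triad = root + minor 3rd (3 semitones) + diminished 5th (6 semitones)
A triad on G# stacks thirds, so the chord tones use letter names G-B-D
Root: G#
Minor 3rd above G#: B
Diminished 5th above G#: D
The 5th = D


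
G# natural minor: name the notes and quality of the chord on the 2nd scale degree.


Reasoning:
G# natural minor scale: G# A# B C# D# E F#
Diatonic triad on degree 2 stacks scale notes 2, 4, 6: A# C# E
A#→C# = 3 semitones; A#→E = 6 semitones → diminished triad
= A# C# E (diminished)


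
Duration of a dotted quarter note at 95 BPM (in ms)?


One quarter-note beat = 60000 / BPM = 60000 / 95 ms
Dotted quarter note = 3/2 × quarter note
Duration = 3/2 × 60000 / 95 = 90000 / 95
= 947.4 ms


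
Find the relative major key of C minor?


Working:
The relative major shares the key signature and is a minor 3rd above the minor tonic
A minor 3rd above C is Eb
→ relative major of C minor is Eb major
= Eb major


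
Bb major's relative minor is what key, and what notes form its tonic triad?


Let's work it out.
The relative minor shares the major's key signature and starts on its 6th degree
6th degree = a major 6th above the tonic; a major 6th above Bb is G
→ relative minor of Bb major is G minor
Tonic triad of G minor = root + minor 3rd + perfect 5th = G Bb D
= G minor; triad = G Bb D


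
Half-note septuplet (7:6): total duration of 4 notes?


Step by step:
Septuplet: 7 notes occupy the space of 6 half notes
Space = 6 × 2 = 12 beats
Each septuplet note = 12 / 7 = 12/7 beats
4 notes = 4 × 12/7 = 48/7
= 48/7 beats


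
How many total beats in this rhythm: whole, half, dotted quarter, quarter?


Solution.
Beat values:
  whole = 4 beats
  half = 2 beats
  dotted quarter = 1.5 beats
  quarter = 1 beat
Sum = 4 + 2 + 1.5 + 1
= 8.5 beats


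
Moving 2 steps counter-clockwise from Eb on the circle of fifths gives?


Each counter-clockwise step moves down a perfect 5th (= up a perfect 4th)
From Eb: Eb → Ab → Db
= Db


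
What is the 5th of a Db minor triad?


Let's work it out.
Minor triad = root + minor 3rd (3 semitones) + perfect 5th (7 semitones)
A triad on Db stacks thirds, so the chord tones use letter names D-F-A
Root: Db
Minor 3rd above Db: Fb
Perfect 5th above Db: Ab
The 5th = Ab


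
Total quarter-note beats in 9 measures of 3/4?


Time signature 3/4: the bottom number 4 means the quarter note gets one count
The top number 3 means 3 quarter-note beats per measure
Total = 3 × 9 measures
= 27 quarter-note beats


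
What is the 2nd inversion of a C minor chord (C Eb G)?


Working:
Root position: C Eb G
2nd inversion: move root and 3rd up an octave
Bass note: G
Notes (bottom to top) = G C Eb


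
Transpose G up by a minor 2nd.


minor 2nd: 2 letter names, 1 semitones
Letter: G + 1 → A
Pitch: G + 1 semitones, spelled as an A → Ab
= Ab


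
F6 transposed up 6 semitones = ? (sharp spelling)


F6: chromatic position 5 in octave 6 → absolute = 6×12 + 5 = 77
Transpose up 6: 77 + 6 = 83
83 = 6×12 + 11 → B in octave 6
Result = B6


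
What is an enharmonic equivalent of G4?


Enharmonic notes sound the same pitch but are spelled with different letter names
G and Abb name the same pitch class
= Abb4


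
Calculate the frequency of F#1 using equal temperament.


f = 440 × 2^(n/12) where n = semitones from A4
F#1: -39 semitones from A4
f = 440 × 2^(-39/12)
f = 46.25 Hz


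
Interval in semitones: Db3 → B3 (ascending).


Let's work it out.
Absolute semitone position = octave×12 + chromatic position
Db3: 3×12 + 1 = 37
B3: 3×12 + 11 = 47
Difference = 47 - 37 = 10
= 10 semitones


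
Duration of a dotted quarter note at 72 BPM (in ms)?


Reasoning:
One quarter-note beat = 60000 / BPM = 60000 / 72 ms
Dotted quarter note = 3/2 × quarter note
Duration = 3/2 × 60000 / 72 = 90000 / 72
= 1250.0 ms


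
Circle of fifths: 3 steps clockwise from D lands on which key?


Solution.
Each clockwise step on the circle of fifths moves up a perfect 5th
From D: D → A → E → B
= B


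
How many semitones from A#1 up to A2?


Solution.
Absolute semitone position = octave×12 + chromatic position
A#1: 1×12 + 10 = 22
A2: 2×12 + 9 = 33
Difference = 33 - 22 = 11
= 11 semitones


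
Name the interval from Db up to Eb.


Letter names: D → E spans 2 letter names → a 2nd
Semitones: Db → Eb = 2 half-steps
A 2nd of 2 semitones is a major 2nd
= major 2nd


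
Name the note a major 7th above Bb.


A 7th spans 7 letter names, so from B we land on A
A major 7th = 11 semitones above Bb
Spell A at that pitch: A
= A


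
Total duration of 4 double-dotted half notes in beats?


Base half note = 2 beats
Dot 1 adds half the previous value: +1
Dot 2 adds half the previous value: +1/2
One double-dotted half = 2 + 1 + 1/2 = 7/2
4 of them = 4 × 7/2 = 14
= 14 beats


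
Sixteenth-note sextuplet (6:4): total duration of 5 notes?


Solution.
Sextuplet: 6 notes occupy the space of 4 sixteenth notes
Space = 4 × 1/4 = 1 beat
Each sextuplet note = 1 / 6 = 1/6 beats
5 notes = 5 × 1/6 = 5/6
= 5/6 beats


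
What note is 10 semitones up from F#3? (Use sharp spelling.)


Solution.
F#3: chromatic position 6 in octave 3 → absolute = 3×12 + 6 = 42
Transpose up 10: 42 + 10 = 52
52 = 4×12 + 4 → E in octave 4
Result = E4


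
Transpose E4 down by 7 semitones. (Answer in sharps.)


E4: chromatic position 4 in octave 4 → absolute = 4×12 + 4 = 52
Transpose down 7: 52 - 7 = 45
45 = 3×12 + 9 → A in octave 3
Result = A3


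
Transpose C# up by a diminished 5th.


Reasoning:
diminished 5th: 5 letter names, 6 semitones
Letter: C + 4 → G
Pitch: C# + 6 semitones, spelled as a G → G
= G


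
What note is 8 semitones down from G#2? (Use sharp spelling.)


G#2: chromatic position 8 in octave 2 → absolute = 2×12 + 8 = 32
Transpose down 8: 32 - 8 = 24
24 = 2×12 + 0 → C in octave 2
Result = C2


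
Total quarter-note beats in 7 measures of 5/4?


Step by step:
Time signature 5/4: the bottom number 4 means the quarter note gets one count
The top number 5 means 5 quarter-note beats per measure
Total = 5 × 7 measures
= 35 quarter-note beats


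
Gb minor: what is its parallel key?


Let's work it out.
Parallel keys share the same tonic but differ in mode
Gb minor → parallel is Gb major
= Gb major


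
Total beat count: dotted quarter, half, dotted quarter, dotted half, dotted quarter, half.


Solution.
Beat values:
  dotted quarter = 1.5 beats
  half = 2 beats
  dotted quarter = 1.5 beats
  dotted half = 3 beats
  dotted quarter = 1.5 beats
  half = 2 beats
Sum = 1.5 + 2 + 1.5 + 3 + 1.5 + 2
= 11.5 beats


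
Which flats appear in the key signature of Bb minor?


Let's work it out.
Flat minor keys: A(0), D(1), G(2), C(3), F(4), Bb(5), Eb(6), Ab(7)
Bb minor has 5 flats
Order of flats: Bb Eb Ab Db Gb Cb Fb → first 5: Bb, Eb, Ab, Db, Gb
= Bb, Eb, Ab, Db, Gb


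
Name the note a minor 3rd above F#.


Solution.
A 3rd spans 3 letter names, so from F we land on A
A minor 3rd = 3 semitones above F#
Spell A at that pitch: A
= A


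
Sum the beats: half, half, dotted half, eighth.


Let's work it out.
Beat values:
  half = 2 beats
  half = 2 beats
  dotted half = 3 beats
  eighth = 0.5 beats
Sum = 2 + 2 + 3 + 0.5
= 7.5 beats


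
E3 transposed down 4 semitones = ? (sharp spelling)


Let's work it out.
E3: chromatic position 4 in octave 3 → absolute = 3×12 + 4 = 40
Transpose down 4: 40 - 4 = 36
36 = 3×12 + 0 → C in octave 3
Result = C3


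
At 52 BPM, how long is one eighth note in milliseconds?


Let's work it out.
One quarter-note beat = 60000 / BPM = 60000 / 52 ms
Eighth note = 1/2 × quarter note
Duration = 1/2 × 60000 / 52 = 30000 / 52
= 576.9 ms


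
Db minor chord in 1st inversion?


Let's work it out.
Root position: Db Fb Ab
1st inversion: move root up an octave
Bass note: Fb
Notes (bottom to top) = Fb Ab Db


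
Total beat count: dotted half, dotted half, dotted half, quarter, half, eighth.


Step by step:
Beat values:
  dotted half = 3 beats
  dotted half = 3 beats
  dotted half = 3 beats
  quarter = 1 beat
  half = 2 beats
  eighth = 0.5 beats
Sum = 3 + 3 + 3 + 1 + 2 + 0.5
= 12.5 beats


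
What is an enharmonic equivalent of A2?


Solution.
Enharmonic notes sound the same pitch but are spelled with different letter names
A and Bbb name the same pitch class
= Bbb2


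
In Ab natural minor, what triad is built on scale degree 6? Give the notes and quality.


Solution.
Ab natural minor scale: Ab Bb Cb Db Eb Fb Gb
Diatonic triad on degree 6 stacks scale notes 6, 1, 3: Fb Ab Cb
Fb→Ab = 4 semitones; Fb→Cb = 7 semitones → major triad
= Fb Ab Cb (major)


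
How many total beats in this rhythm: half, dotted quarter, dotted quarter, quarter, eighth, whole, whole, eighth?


Working:
Beat values:
  half = 2 beats
  dotted quarter = 1.5 beats
  dotted quarter = 1.5 beats
  quarter = 1 beat
  eighth = 0.5 beats
  whole = 4 beats
  whole = 4 beats
  eighth = 0.5 beats
Sum = 2 + 1.5 + 1.5 + 1 + 0.5 + 4 + 4 + 0.5
= 15 beats


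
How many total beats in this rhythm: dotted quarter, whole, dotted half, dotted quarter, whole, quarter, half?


Let's work it out.
Beat values:
  dotted quarter = 1.5 beats
  whole = 4 beats
  dotted half = 3 beats
  dotted quarter = 1.5 beats
  whole = 4 beats
  quarter = 1 beat
  half = 2 beats
Sum = 1.5 + 4 + 3 + 1.5 + 4 + 1 + 2
= 17 beats


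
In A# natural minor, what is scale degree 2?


Working:
Natural minor scale pattern: W-H-W-W-H-W-W (2-1-2-2-1-2-2 semitones)
Starting from A#:
  A# + 2 semitones → B#
  B# + 1 semitone → C#
  C# + 2 semitones → D#
  D# + 2 semitones → E#
  E# + 1 semitone → F#
  F# + 2 semitones → G#
  G# + 2 semitones → A#
Scale: A# B# C# D# E# F# G#
Degree 2 = B#


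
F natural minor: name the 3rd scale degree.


Natural minor scale pattern: W-H-W-W-H-W-W (2-1-2-2-1-2-2 semitones)
Starting from F:
  F + 2 semitones → G
  G + 1 semitone → Ab
  Ab + 2 semitones → Bb
  Bb + 2 semitones → C
  C + 1 semitone → Db
  Db + 2 semitones → Eb
  Eb + 2 semitones → F
Scale: F G Ab Bb C Db Eb
Degree 3 = Ab


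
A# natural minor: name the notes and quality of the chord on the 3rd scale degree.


Reasoning:
A# natural minor scale: A# B# C# D# E# F# G#
Diatonic triad on degree 3 stacks scale notes 3, 5, 7: C# E# G#
C#→E# = 4 semitones; C#→G# = 7 semitones → major triad
= C# E# G# (major)


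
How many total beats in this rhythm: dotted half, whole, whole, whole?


Beat values:
  dotted half = 3 beats
  whole = 4 beats
  whole = 4 beats
  whole = 4 beats
Sum = 3 + 4 + 4 + 4
= 15 beats


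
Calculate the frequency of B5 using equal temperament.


Solution.
f = 440 × 2^(n/12) where n = semitones from A4
B5: 14 semitones from A4
f = 440 × 2^(14/12)
f = 987.77 Hz


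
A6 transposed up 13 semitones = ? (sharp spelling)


Reasoning:
A6: chromatic position 9 in octave 6 → absolute = 6×12 + 9 = 81
Transpose up 13: 81 + 13 = 94
94 = 7×12 + 10 → A# in octave 7
Result = A#7


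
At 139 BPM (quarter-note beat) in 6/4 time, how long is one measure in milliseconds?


Quarter-note beat duration = 60000 / 139 ms
Beats per measure (6/4) = 6
One measure = 6 × 60000 / 139 = 360000 / 139 ms
= 2589.9 ms


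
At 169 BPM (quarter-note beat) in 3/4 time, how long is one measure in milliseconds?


Step by step:
Quarter-note beat duration = 60000 / 169 ms
Beats per measure (3/4) = 3
One measure = 3 × 60000 / 169 = 180000 / 169 ms
= 1065.1 ms


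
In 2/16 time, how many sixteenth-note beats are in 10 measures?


Let's work it out.
Time signature 2/16: the bottom number 16 means the sixteenth note gets one count
The top number 2 means 2 sixteenth-note beats per measure
Total = 2 × 10 measures
= 20 sixteenth-note beats


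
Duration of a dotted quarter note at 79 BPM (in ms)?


Step by step:
One quarter-note beat = 60000 / BPM = 60000 / 79 ms
Dotted quarter note = 3/2 × quarter note
Duration = 3/2 × 60000 / 79 = 90000 / 79
= 1139.2 ms


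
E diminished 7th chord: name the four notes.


Diminished 7th chord = root + minor 3rd + diminished 5th + diminished 7th
Seventh chords stack in thirds, so the letter names are E-G-B-D
Root: E
Minor 3rd above E: G
Diminished 5th above E: Bb
Diminished 7th above E: Db
Chord = E G Bb Db


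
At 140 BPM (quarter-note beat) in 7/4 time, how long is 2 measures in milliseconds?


Quarter-note beat duration = 60000 / 140 ms
Beats per measure (7/4) = 7
One measure = 7 × 60000 / 140 = 420000 / 140 ms
2 measures = 2 × 420000 / 140 = 840000 / 140
= 6000.0 ms


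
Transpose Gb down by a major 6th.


Working:
major 6th: 6 letter names, 9 semitones
Letter: G - 5 → B
Pitch: Gb - 9 semitones, spelled as a B → Bbb
= Bbb


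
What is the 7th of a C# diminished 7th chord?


Diminished 7th chord = root + minor 3rd + diminished 5th + diminished 7th
Seventh chords stack in thirds, so the letter names are C-E-G-B
Root: C#
Minor 3rd above C#: E
Diminished 5th above C#: G
Diminished 7th above C#: Bb
The 7th = Bb


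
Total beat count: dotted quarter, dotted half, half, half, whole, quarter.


Reasoning:
Beat values:
  dotted quarter = 1.5 beats
  dotted half = 3 beats
  half = 2 beats
  half = 2 beats
  whole = 4 beats
  quarter = 1 beat
Sum = 1.5 + 3 + 2 + 2 + 4 + 1
= 13.5 beats


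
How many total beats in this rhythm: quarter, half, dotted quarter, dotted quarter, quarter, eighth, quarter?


Reasoning:
Beat values:
  quarter = 1 beat
  half = 2 beats
  dotted quarter = 1.5 beats
  dotted quarter = 1.5 beats
  quarter = 1 beat
  eighth = 0.5 beats
  quarter = 1 beat
Sum = 1 + 2 + 1.5 + 1.5 + 1 + 0.5 + 1
= 8.5 beats


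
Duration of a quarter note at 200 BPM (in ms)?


Working:
One quarter-note beat = 60000 / BPM = 60000 / 200 ms
Duration = 60000 / 200
= 300.0 ms


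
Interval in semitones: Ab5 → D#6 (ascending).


Absolute semitone position = octave×12 + chromatic position
Ab5: 5×12 + 8 = 68
D#6: 6×12 + 3 = 75
Difference = 75 - 68 = 7
= 7 semitones


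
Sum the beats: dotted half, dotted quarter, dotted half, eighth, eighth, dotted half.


Solution.
Beat values:
  dotted half = 3 beats
  dotted quarter = 1.5 beats
  dotted half = 3 beats
  eighth = 0.5 beats
  eighth = 0.5 beats
  dotted half = 3 beats
Sum = 3 + 1.5 + 3 + 0.5 + 0.5 + 3
= 11.5 beats


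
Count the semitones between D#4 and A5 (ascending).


Absolute semitone position = octave×12 + chromatic position
D#4: 4×12 + 3 = 51
A5: 5×12 + 9 = 69
Difference = 69 - 51 = 18
= 18 semitones


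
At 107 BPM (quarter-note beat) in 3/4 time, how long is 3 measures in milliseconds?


Working:
Quarter-note beat duration = 60000 / 107 ms
Beats per measure (3/4) = 3
One measure = 3 × 60000 / 107 = 180000 / 107 ms
3 measures = 3 × 180000 / 107 = 540000 / 107
= 5046.7 ms


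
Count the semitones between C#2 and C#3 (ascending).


Working:
Absolute semitone position = octave×12 + chromatic position
C#2: 2×12 + 1 = 25
C#3: 3×12 + 1 = 37
Difference = 37 - 25 = 12
= 12 semitones


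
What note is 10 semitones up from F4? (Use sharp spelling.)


Reasoning:
F4: chromatic position 5 in octave 4 → absolute = 4×12 + 5 = 53
Transpose up 10: 53 + 10 = 63
63 = 5×12 + 3 → D# in octave 5
Result = D#5


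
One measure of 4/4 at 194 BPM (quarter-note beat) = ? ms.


Let's work it out.
Quarter-note beat duration = 60000 / 194 ms
Beats per measure (4/4) = 4
One measure = 4 × 60000 / 194 = 240000 / 194 ms
= 1237.1 ms


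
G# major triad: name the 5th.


Reasoning:
Major triad = root + major 3rd (4 semitones) + perfect 5th (7 semitones)
A triad on G# stacks thirds, so the chord tones use letter names G-B-D
Root: G#
Major 3rd above G#: B#
Perfect 5th above G#: D#
The 5th = D#


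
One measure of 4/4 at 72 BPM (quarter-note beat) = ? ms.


Quarter-note beat duration = 60000 / 72 ms
Beats per measure (4/4) = 4
One measure = 4 × 60000 / 72 = 240000 / 72 ms
= 3333.3 ms


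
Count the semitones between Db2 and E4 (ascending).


Absolute semitone position = octave×12 + chromatic position
Db2: 2×12 + 1 = 25
E4: 4×12 + 4 = 52
Difference = 52 - 25 = 27
= 27 semitones


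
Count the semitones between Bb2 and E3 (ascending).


Absolute semitone position = octave×12 + chromatic position
Bb2: 2×12 + 10 = 34
E3: 3×12 + 4 = 40
Difference = 40 - 34 = 6
= 6 semitones


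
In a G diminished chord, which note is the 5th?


Working:
Diminished triad = root + minor 3rd (3 semitones) + diminished 5th (6 semitones)
A triad on G stacks thirds, so the chord tones use letter names G-B-D
Root: G
Minor 3rd above G: Bb
Diminished 5th above G: Db
The 5th = Db


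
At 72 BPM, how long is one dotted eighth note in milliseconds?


Solution.
One quarter-note beat = 60000 / BPM = 60000 / 72 ms
Dotted eighth note = 3/4 × quarter note
Duration = 3/4 × 60000 / 72 = 45000 / 72
= 625.0 ms


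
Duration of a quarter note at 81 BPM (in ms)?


Let's work it out.
One quarter-note beat = 60000 / BPM = 60000 / 81 ms
Duration = 60000 / 81
= 740.7 ms


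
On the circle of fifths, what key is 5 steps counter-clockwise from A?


Working:
Each counter-clockwise step moves down a perfect 5th (= up a perfect 4th)
From A: A → D → G → C → F → Bb
= Bb


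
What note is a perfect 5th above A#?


A 5th spans 5 letter names, so from A we land on E
A perfect 5th = 7 semitones above A#
Spell E at that pitch: E#
= E#


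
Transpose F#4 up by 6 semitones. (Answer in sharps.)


Solution.
F#4: chromatic position 6 in octave 4 → absolute = 4×12 + 6 = 54
Transpose up 6: 54 + 6 = 60
60 = 5×12 + 0 → C in octave 5
Result = C5


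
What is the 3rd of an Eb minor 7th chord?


Minor 7th chord = root + minor 3rd + perfect 5th + minor 7th
Seventh chords stack in thirds, so the letter names are E-G-B-D
Root: Eb
Minor 3rd above Eb: Gb
Perfect 5th above Eb: Bb
Minor 7th above Eb: Db
The 3rd = Gb


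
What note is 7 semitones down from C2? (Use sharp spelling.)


Working:
C2: chromatic position 0 in octave 2 → absolute = 2×12 + 0 = 24
Transpose down 7: 24 - 7 = 17
17 = 1×12 + 5 → F in octave 1
Result = F1


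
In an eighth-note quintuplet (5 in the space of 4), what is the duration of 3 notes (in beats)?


Quintuplet: 5 notes occupy the space of 4 eighth notes
Space = 4 × 1/2 = 2 beats
Each quintuplet note = 2 / 5 = 2/5 beats
3 notes = 3 × 2/5 = 6/5
= 6/5 beats


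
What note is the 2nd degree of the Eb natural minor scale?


Let's work it out.
Natural minor scale pattern: W-H-W-W-H-W-W (2-1-2-2-1-2-2 semitones)
Starting from Eb:
  Eb + 2 semitones → F
  F + 1 semitone → Gb
  Gb + 2 semitones → Ab
  Ab + 2 semitones → Bb
  Bb + 1 semitone → Cb
  Cb + 2 semitones → Db
  Db + 2 semitones → Eb
Scale: Eb F Gb Ab Bb Cb Db
Degree 2 = F


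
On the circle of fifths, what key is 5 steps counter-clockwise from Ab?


Let's work it out.
Each counter-clockwise step moves down a perfect 5th (= up a perfect 4th)
From Ab: Ab → Db → F#/Gb → B → E → A
= A


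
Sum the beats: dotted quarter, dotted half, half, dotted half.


Working:
Beat values:
  dotted quarter = 1.5 beats
  dotted half = 3 beats
  half = 2 beats
  dotted half = 3 beats
Sum = 1.5 + 3 + 2 + 3
= 9.5 beats


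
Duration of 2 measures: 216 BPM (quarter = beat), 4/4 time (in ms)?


Solution.
Quarter-note beat duration = 60000 / 216 ms
Beats per measure (4/4) = 4
One measure = 4 × 60000 / 216 = 240000 / 216 ms
2 measures = 2 × 240000 / 216 = 480000 / 216
= 2222.2 ms


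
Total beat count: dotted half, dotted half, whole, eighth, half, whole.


Working:
Beat values:
  dotted half = 3 beats
  dotted half = 3 beats
  whole = 4 beats
  eighth = 0.5 beats
  half = 2 beats
  whole = 4 beats
Sum = 3 + 3 + 4 + 0.5 + 2 + 4
= 16.5 beats


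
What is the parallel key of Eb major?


Solution.
Parallel keys share the same tonic but differ in mode
Eb major → parallel is Eb minor
= Eb minor


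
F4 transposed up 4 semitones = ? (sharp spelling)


Working:
F4: chromatic position 5 in octave 4 → absolute = 4×12 + 5 = 53
Transpose up 4: 53 + 4 = 57
57 = 4×12 + 9 → A in octave 4
Result = A4


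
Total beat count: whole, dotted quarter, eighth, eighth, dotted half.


Working:
Beat values:
  whole = 4 beats
  dotted quarter = 1.5 beats
  eighth = 0.5 beats
  eighth = 0.5 beats
  dotted half = 3 beats
Sum = 4 + 1.5 + 0.5 + 0.5 + 3
= 9.5 beats


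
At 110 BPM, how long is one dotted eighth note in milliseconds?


Step by step:
One quarter-note beat = 60000 / BPM = 60000 / 110 ms
Dotted eighth note = 3/4 × quarter note
Duration = 3/4 × 60000 / 110 = 45000 / 110
= 409.1 ms


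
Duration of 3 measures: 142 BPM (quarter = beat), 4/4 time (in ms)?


Reasoning:
Quarter-note beat duration = 60000 / 142 ms
Beats per measure (4/4) = 4
One measure = 4 × 60000 / 142 = 240000 / 142 ms
3 measures = 3 × 240000 / 142 = 720000 / 142
= 5070.4 ms


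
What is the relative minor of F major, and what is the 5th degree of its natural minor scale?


Solution.
The relative minor shares the major's key signature and starts on its 6th degree
6th degree = a major 6th above the tonic; a major 6th above F is D
→ relative minor of F major is D minor
D natural minor scale: D E F G A Bb C
= D minor; 5th degree = A


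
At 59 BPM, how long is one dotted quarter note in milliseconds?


Step by step:
One quarter-note beat = 60000 / BPM = 60000 / 59 ms
Dotted quarter note = 3/2 × quarter note
Duration = 3/2 × 60000 / 59 = 90000 / 59
= 1525.4 ms


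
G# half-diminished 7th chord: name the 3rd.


Half-diminished 7th chord = root + minor 3rd + diminished 5th + minor 7th
Seventh chords stack in thirds, so the letter names are G-B-D-F
Root: G#
Minor 3rd above G#: B
Diminished 5th above G#: D
Minor 7th above G#: F#
The 3rd = B


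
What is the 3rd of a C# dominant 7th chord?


Let's work it out.
Dominant 7th chord = root + major 3rd + perfect 5th + minor 7th
Seventh chords stack in thirds, so the letter names are C-E-G-B
Root: C#
Major 3rd above C#: E#
Perfect 5th above C#: G#
Minor 7th above C#: B
The 3rd = E#


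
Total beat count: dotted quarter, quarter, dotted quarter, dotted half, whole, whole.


Beat values:
  dotted quarter = 1.5 beats
  quarter = 1 beat
  dotted quarter = 1.5 beats
  dotted half = 3 beats
  whole = 4 beats
  whole = 4 beats
Sum = 1.5 + 1 + 1.5 + 3 + 4 + 4
= 15 beats


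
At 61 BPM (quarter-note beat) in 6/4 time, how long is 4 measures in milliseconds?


Working:
Quarter-note beat duration = 60000 / 61 ms
Beats per measure (6/4) = 6
One measure = 6 × 60000 / 61 = 360000 / 61 ms
4 measures = 4 × 360000 / 61 = 1440000 / 61
= 23606.6 ms


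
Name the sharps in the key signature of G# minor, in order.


Working:
Sharp minor keys follow the circle of fifths: A(0), E(1), B(2), F#(3), C#(4), G#(5), D#(6), A#(7)
G# minor has 5 sharps
Order of sharps: F# C# G# D# A# E# B# → first 5: F#, C#, G#, D#, A#
= F#, C#, G#, D#, A#


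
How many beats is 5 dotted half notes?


Solution.
Base half note = 2 beats
Dot 1 adds half the previous value: +1
One dotted half = 2 + 1 = 3
5 of them = 5 × 3 = 15
= 15 beats


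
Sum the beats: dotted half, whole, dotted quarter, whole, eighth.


Solution.
Beat values:
  dotted half = 3 beats
  whole = 4 beats
  dotted quarter = 1.5 beats
  whole = 4 beats
  eighth = 0.5 beats
Sum = 3 + 4 + 1.5 + 4 + 0.5
= 13 beats


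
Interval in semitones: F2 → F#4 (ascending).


Step by step:
Absolute semitone position = octave×12 + chromatic position
F2: 2×12 + 5 = 29
F#4: 4×12 + 6 = 54
Difference = 54 - 29 = 25
= 25 semitones


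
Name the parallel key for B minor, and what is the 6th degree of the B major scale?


Working:
Parallel keys share the same tonic but differ in mode
B minor → parallel is B major
B major scale: B C# D# E F# G# A#
= B major; 6th degree = G#


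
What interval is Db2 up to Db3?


Let's work it out.
Letter names: D → D spans 8 letter names → an octave
Semitones: Db2 → Db3 = 12 half-steps
An octave of 12 semitones is a perfect octave
= perfect octave


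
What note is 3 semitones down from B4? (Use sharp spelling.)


B4: chromatic position 11 in octave 4 → absolute = 4×12 + 11 = 59
Transpose down 3: 59 - 3 = 56
56 = 4×12 + 8 → G# in octave 4
Result = G#4


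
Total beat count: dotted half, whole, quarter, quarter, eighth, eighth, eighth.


Step by step:
Beat values:
  dotted half = 3 beats
  whole = 4 beats
  quarter = 1 beat
  quarter = 1 beat
  eighth = 0.5 beats
  eighth = 0.5 beats
  eighth = 0.5 beats
Sum = 3 + 4 + 1 + 1 + 0.5 + 0.5 + 0.5
= 10.5 beats


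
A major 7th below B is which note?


Step by step:
A 7th spans 7 letter names, so from B we land on C
A major 7th = 11 semitones below B
Spell C at that pitch: C
= C


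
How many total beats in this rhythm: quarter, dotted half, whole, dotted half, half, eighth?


Working:
Beat values:
  quarter = 1 beat
  dotted half = 3 beats
  whole = 4 beats
  dotted half = 3 beats
  half = 2 beats
  eighth = 0.5 beats
Sum = 1 + 3 + 4 + 3 + 2 + 0.5
= 13.5 beats


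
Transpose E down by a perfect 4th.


Working:
perfect 4th: 4 letter names, 5 semitones
Letter: E - 3 → B
Pitch: E - 5 semitones, spelled as a B → B
= B


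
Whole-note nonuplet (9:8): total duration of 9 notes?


Step by step:
Nonuplet: 9 notes occupy the space of 8 whole notes
Space = 8 × 4 = 32 beats
Each nonuplet note = 32 / 9 = 32/9 beats
9 notes = 9 × 32/9 = 32
= 32 beats


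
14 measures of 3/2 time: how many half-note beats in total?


Reasoning:
Time signature 3/2: the bottom number 2 means the half note gets one count
The top number 3 means 3 half-note beats per measure
Total = 3 × 14 measures
= 42 half-note beats


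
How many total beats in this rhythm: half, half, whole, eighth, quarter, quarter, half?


Beat values:
  half = 2 beats
  half = 2 beats
  whole = 4 beats
  eighth = 0.5 beats
  quarter = 1 beat
  quarter = 1 beat
  half = 2 beats
Sum = 2 + 2 + 4 + 0.5 + 1 + 1 + 2
= 12.5 beats


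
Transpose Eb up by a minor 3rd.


Step by step:
minor 3rd: 3 letter names, 3 semitones
Letter: E + 2 → G
Pitch: Eb + 3 semitones, spelled as a G → Gb
= Gb


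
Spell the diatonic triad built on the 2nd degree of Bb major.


Step by step:
Bb major scale: Bb C D Eb F G A
Diatonic triad on degree 2 stacks scale notes 2, 4, 6: C Eb G
C→Eb = 3 semitones; C→G = 7 semitones → minor triad
= C Eb G (minor)


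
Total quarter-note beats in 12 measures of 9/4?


Time signature 9/4: the bottom number 4 means the quarter note gets one count
The top number 9 means 9 quarter-note beats per measure
Total = 9 × 12 measures
= 108 quarter-note beats


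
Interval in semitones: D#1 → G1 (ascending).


Absolute semitone position = octave×12 + chromatic position
D#1: 1×12 + 3 = 15
G1: 1×12 + 7 = 19
Difference = 19 - 15 = 4
= 4 semitones


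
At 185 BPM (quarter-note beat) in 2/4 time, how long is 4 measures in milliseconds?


Step by step:
Quarter-note beat duration = 60000 / 185 ms
Beats per measure (2/4) = 2
One measure = 2 × 60000 / 185 = 120000 / 185 ms
4 measures = 4 × 120000 / 185 = 480000 / 185
= 2594.6 ms
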